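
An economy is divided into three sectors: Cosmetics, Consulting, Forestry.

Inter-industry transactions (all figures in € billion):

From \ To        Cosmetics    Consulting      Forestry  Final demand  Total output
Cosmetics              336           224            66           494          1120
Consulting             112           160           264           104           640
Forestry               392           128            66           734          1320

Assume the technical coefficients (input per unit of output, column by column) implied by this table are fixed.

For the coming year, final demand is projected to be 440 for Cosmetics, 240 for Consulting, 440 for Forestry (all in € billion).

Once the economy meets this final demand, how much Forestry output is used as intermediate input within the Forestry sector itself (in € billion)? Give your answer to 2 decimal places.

Technical coefficients a_ij = z_ij / X_j:
  a_11 = 336/1120 = 0.30, a_21 = 112/1120 = 0.10, a_31 = 392/1120 = 0.35
  a_12 = 224/640 = 0.35, a_22 = 160/640 = 0.25, a_32 = 128/640 = 0.20
  a_13 = 66/1320 = 0.05, a_23 = 264/1320 = 0.20, a_33 = 66/1320 = 0.05
I − A =
  [   0.70    -0.35    -0.05]
  [  -0.10     0.75    -0.20]
  [  -0.35    -0.20     0.95]
Cofactors of I−A, C_ij = (−1)^(i+j)·(minor ij) (rows/columns in the sector order above):
  C_11 = (0.75)(0.95) − (-0.20)(-0.20) = 0.6725
  C_12 = −[(-0.10)(0.95) − (-0.20)(-0.35)] = 0.1650
  C_13 = (-0.10)(-0.20) − (0.75)(-0.35) = 0.2825
  C_21 = −[(-0.35)(0.95) − (-0.05)(-0.20)] = 0.3425
  C_22 = (0.70)(0.95) − (-0.05)(-0.35) = 0.6475
  C_23 = −[(0.70)(-0.20) − (-0.35)(-0.35)] = 0.2625
  C_31 = (-0.35)(-0.20) − (-0.05)(0.75) = 0.1075
  C_32 = −[(0.70)(-0.20) − (-0.05)(-0.10)] = 0.1450
  C_33 = (0.70)(0.75) − (-0.35)(-0.10) = 0.4900
det(I−A) = Σ_j (I−A)_1j·C_1j = (0.70)(0.6725) + (-0.35)(0.1650) + (-0.05)(0.2825) = 0.398875
adj(I−A) = Cᵀ =
  [ 0.6725   0.3425   0.1075]
  [ 0.1650   0.6475   0.1450]
  [ 0.2825   0.2625   0.4900]
(I − A)⁻¹ = adj(I−A) / det(I−A) ≈
  [   1.6860     0.8587     0.2695]
  [   0.4137     1.6233     0.3635]
  [   0.7082     0.6581     1.2285]
First solve x = (I − A)⁻¹ d = adj(I−A)·d / det(I−A); in particular x_3 = (0.2825·440 + 0.2625·240 + 0.4900·440) / 0.398875 = 402.90 / 0.398875 ≈ 1010.0909.
Intermediate flow from 3 to 3: z_33 = a_33 · x_3 = 0.05 × 402.90 / 0.398875 = 20.145 / 0.398875 ≈ 50.50.

z_33 = 50.50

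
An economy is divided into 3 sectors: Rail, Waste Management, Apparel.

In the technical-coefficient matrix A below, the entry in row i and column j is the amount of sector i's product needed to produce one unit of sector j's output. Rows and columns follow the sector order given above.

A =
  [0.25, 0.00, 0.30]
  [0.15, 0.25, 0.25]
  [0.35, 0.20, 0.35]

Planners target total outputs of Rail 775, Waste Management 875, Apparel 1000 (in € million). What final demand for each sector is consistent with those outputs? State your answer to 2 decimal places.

I − A =
  [   0.75     0.00    -0.30]
  [  -0.15     0.75    -0.25]
  [  -0.35    -0.20     0.65]
d = (I − A) x:
  d_R = (+0.75)·775 + (+0.00)·875 + (-0.30)·1000 = 281.25
  d_W = (-0.15)·775 + (+0.75)·875 + (-0.25)·1000 = 290.00
  d_A = (-0.35)·775 + (-0.20)·875 + (+0.65)·1000 = 203.75

d_R = 281.25, d_W = 290.00, d_A = 203.75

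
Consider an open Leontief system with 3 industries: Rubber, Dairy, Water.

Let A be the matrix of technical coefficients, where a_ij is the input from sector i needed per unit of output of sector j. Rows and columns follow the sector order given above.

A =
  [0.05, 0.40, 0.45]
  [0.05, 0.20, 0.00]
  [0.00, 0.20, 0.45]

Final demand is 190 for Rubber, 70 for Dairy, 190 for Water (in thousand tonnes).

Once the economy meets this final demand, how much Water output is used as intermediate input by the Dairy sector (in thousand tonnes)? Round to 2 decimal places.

I − A =
  [   0.95    -0.40    -0.45]
  [  -0.05     0.80     0.00]
  [   0.00    -0.20     0.55]
Cofactors of I−A, C_ij = (−1)^(i+j)·(minor ij) (rows/columns in the sector order above):
  C_11 = (0.80)(0.55) − (0.00)(-0.20) = 0.4400
  C_12 = −[(-0.05)(0.55) − (0.00)(0.00)] = 0.0275
  C_13 = (-0.05)(-0.20) − (0.80)(0.00) = 0.0100
  C_21 = −[(-0.40)(0.55) − (-0.45)(-0.20)] = 0.3100
  C_22 = (0.95)(0.55) − (-0.45)(0.00) = 0.5225
  C_23 = −[(0.95)(-0.20) − (-0.40)(0.00)] = 0.1900
  C_31 = (-0.40)(0.00) − (-0.45)(0.80) = 0.3600
  C_32 = −[(0.95)(0.00) − (-0.45)(-0.05)] = 0.0225
  C_33 = (0.95)(0.80) − (-0.40)(-0.05) = 0.7400
det(I−A) = Σ_j (I−A)_1j·C_1j = (0.95)(0.4400) + (-0.40)(0.0275) + (-0.45)(0.0100) = 0.4025
adj(I−A) = Cᵀ =
  [ 0.4400   0.3100   0.3600]
  [ 0.0275   0.5225   0.0225]
  [ 0.0100   0.1900   0.7400]
(I − A)⁻¹ = adj(I−A) / det(I−A) ≈
  [   1.0932     0.7702     0.8944]
  [   0.0683     1.2981     0.0559]
  [   0.0248     0.4720     1.8385]
First solve x = (I − A)⁻¹ d = adj(I−A)·d / det(I−A); in particular x_2 = (0.0275·190 + 0.5225·70 + 0.0225·190) / 0.4025 = 46.075 / 0.4025 ≈ 114.4720.
Intermediate flow from 3 to 2: z_32 = a_32 · x_2 = 0.20 × 46.075 / 0.4025 = 9.215 / 0.4025 ≈ 22.89.

z_32 = 22.89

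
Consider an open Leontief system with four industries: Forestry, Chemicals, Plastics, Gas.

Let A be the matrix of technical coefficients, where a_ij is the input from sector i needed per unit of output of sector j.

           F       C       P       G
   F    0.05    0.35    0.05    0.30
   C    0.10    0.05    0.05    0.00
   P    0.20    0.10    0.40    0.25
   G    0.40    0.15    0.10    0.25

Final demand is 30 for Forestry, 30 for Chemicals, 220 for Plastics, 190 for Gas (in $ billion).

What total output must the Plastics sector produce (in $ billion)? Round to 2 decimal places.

x_P = 678.38

I − A =
  [   0.95    -0.35    -0.05    -0.30]
  [  -0.10     0.95    -0.05     0.00]
  [  -0.20    -0.10     0.60    -0.25]
  [  -0.40    -0.15    -0.10     0.75]
Compute the cofactors C_ij = (−1)^(i+j)·(3×3 minor ij) of I−A; the adjugate is their transpose:
adj(I−A) = Cᵀ =
  [ 0.398125   0.184375   0.079500   0.185750]
  [ 0.055000   0.313250   0.036375   0.034125]
  [ 0.248750   0.191375   0.532125   0.276875]
  [ 0.256500   0.186500   0.120625   0.502250]
det(I−A) = Σ_j (I−A)_1j·C_1j = (0.95)(0.398125) + (-0.35)(0.055000) + (-0.05)(0.248750) + (-0.30)(0.256500) = 0.26958125
(I − A)⁻¹ = adj(I−A) / det(I−A) ≈
  [   1.4768     0.6839     0.2949     0.6890]
  [   0.2040     1.1620     0.1349     0.1266]
  [   0.9227     0.7099     1.9739     1.0271]
  [   0.9515     0.6918     0.4475     1.8631]
x = (I − A)⁻¹ d = adj(I−A)·d / det(I−A), with det(I−A) = 0.26958125:
  x_F = (0.398125·30 + 0.184375·30 + 0.079500·220 + 0.185750·190) / 0.26958125 = 70.2575 / 0.26958125 ≈ 260.62
  x_C = (0.055000·30 + 0.313250·30 + 0.036375·220 + 0.034125·190) / 0.26958125 = 25.53375 / 0.26958125 ≈ 94.72
  x_P = (0.248750·30 + 0.191375·30 + 0.532125·220 + 0.276875·190) / 0.26958125 = 182.8775 / 0.26958125 ≈ 678.38
  x_G = (0.256500·30 + 0.186500·30 + 0.120625·220 + 0.502250·190) / 0.26958125 = 135.255 / 0.26958125 ≈ 501.72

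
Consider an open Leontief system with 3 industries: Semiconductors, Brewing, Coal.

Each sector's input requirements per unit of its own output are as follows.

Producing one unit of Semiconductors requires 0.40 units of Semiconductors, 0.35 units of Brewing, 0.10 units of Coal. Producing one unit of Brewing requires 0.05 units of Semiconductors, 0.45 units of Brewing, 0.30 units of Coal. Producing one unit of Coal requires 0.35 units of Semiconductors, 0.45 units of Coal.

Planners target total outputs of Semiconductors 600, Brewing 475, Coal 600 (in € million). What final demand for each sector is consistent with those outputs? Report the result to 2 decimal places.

I − A =
  [   0.60    -0.05    -0.35]
  [  -0.35     0.55     0.00]
  [  -0.10    -0.30     0.55]
d = (I − A) x:
  d_1 = (+0.60)·600 + (-0.05)·475 + (-0.35)·600 = 126.25
  d_2 = (-0.35)·600 + (+0.55)·475 + (+0.00)·600 = 51.25
  d_3 = (-0.10)·600 + (-0.30)·475 + (+0.55)·600 = 127.50

d_1 = 126.25, d_2 = 51.25, d_3 = 127.50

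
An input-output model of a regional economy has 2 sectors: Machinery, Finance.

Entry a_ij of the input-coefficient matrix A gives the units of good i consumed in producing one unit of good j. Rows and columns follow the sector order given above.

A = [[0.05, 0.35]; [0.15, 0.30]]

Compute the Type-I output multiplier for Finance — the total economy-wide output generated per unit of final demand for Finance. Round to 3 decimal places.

I − A =
  [   0.95    -0.35]
  [  -0.15     0.70]
det(I−A) = (0.95)(0.70) − (-0.35)(-0.15) = 0.6125
adj(I−A) = [[0.70, 0.35], [0.15, 0.95]]
(I − A)⁻¹ = adj(I−A) / det(I−A) ≈
  [   1.1429     0.5714]
  [   0.2449     1.5510]
The output multiplier for sector j is the column-j sum of the Leontief inverse (I − A)⁻¹ = adj(I−A) / det(I−A).
Column F of adj(I−A): (0.35, 0.95); det(I−A) = 0.6125.
m_F = (0.35 + 0.95) / 0.6125 = 1.30 / 0.6125 ≈ 2.122.

m_F = 2.122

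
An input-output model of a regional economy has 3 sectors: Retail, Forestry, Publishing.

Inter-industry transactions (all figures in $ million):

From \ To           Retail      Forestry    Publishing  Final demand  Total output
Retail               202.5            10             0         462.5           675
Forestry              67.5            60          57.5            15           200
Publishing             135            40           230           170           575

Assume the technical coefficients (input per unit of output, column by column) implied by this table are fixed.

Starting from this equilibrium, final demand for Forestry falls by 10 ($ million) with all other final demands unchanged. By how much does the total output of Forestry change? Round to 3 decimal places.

Δx_2 = -15.217

Technical coefficients a_ij = z_ij / X_j:
  a_11 = 202.5/675 = 0.30, a_21 = 67.5/675 = 0.10, a_31 = 135/675 = 0.20
  a_12 = 10/200 = 0.05, a_22 = 60/200 = 0.30, a_32 = 40/200 = 0.20
  a_13 = 0/575 = 0.00, a_23 = 57.5/575 = 0.10, a_33 = 230/575 = 0.40
I − A =
  [   0.70    -0.05     0.00]
  [  -0.10     0.70    -0.10]
  [  -0.20    -0.20     0.60]
Cofactors of I−A, C_ij = (−1)^(i+j)·(minor ij) (rows/columns in the sector order above):
  C_11 = (0.70)(0.60) − (-0.10)(-0.20) = 0.4000
  C_12 = −[(-0.10)(0.60) − (-0.10)(-0.20)] = 0.0800
  C_13 = (-0.10)(-0.20) − (0.70)(-0.20) = 0.1600
  C_21 = −[(-0.05)(0.60) − (0.00)(-0.20)] = 0.0300
  C_22 = (0.70)(0.60) − (0.00)(-0.20) = 0.4200
  C_23 = −[(0.70)(-0.20) − (-0.05)(-0.20)] = 0.1500
  C_31 = (-0.05)(-0.10) − (0.00)(0.70) = 0.0050
  C_32 = −[(0.70)(-0.10) − (0.00)(-0.10)] = 0.0700
  C_33 = (0.70)(0.70) − (-0.05)(-0.10) = 0.4850
det(I−A) = Σ_j (I−A)_1j·C_1j = (0.70)(0.4000) + (-0.05)(0.0800) + (0.00)(0.1600) = 0.2760
adj(I−A) = Cᵀ =
  [ 0.4000   0.0300   0.0050]
  [ 0.0800   0.4200   0.0700]
  [ 0.1600   0.1500   0.4850]
(I − A)⁻¹ = adj(I−A) / det(I−A) ≈
  [   1.4493     0.1087     0.0181]
  [   0.2899     1.5217     0.2536]
  [   0.5797     0.5435     1.7572]
Δx = (I − A)⁻¹ Δd with Δd having -10 in the Forestry component and 0 elsewhere.
So Δx_2 = L_22 · (-10), where L_22 = adj(I−A)_22 / det(I−A) = 0.4200 / 0.2760.
Δx_2 = 0.4200 × (-10) / 0.2760 = -4.20 / 0.2760 ≈ -15.217.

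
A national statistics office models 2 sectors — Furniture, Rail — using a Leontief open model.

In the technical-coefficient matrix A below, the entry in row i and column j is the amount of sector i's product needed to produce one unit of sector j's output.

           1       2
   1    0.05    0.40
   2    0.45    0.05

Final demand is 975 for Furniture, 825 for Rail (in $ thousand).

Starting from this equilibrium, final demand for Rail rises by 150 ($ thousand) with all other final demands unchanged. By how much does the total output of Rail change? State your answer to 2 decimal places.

I − A =
  [   0.95    -0.40]
  [  -0.45     0.95]
det(I−A) = (0.95)(0.95) − (-0.40)(-0.45) = 0.7225
adj(I−A) = [[0.95, 0.40], [0.45, 0.95]]
(I − A)⁻¹ = adj(I−A) / det(I−A) ≈
  [   1.3149     0.5536]
  [   0.6228     1.3149]
Δx = (I − A)⁻¹ Δd with Δd having +150 in the Rail component and 0 elsewhere.
So Δx_2 = L_22 · (+150), where L_22 = adj(I−A)_22 / det(I−A) = 0.95 / 0.7225.
Δx_2 = 0.95 × (+150) / 0.7225 = 142.50 / 0.7225 ≈ 197.23.

Δx_2 = 197.23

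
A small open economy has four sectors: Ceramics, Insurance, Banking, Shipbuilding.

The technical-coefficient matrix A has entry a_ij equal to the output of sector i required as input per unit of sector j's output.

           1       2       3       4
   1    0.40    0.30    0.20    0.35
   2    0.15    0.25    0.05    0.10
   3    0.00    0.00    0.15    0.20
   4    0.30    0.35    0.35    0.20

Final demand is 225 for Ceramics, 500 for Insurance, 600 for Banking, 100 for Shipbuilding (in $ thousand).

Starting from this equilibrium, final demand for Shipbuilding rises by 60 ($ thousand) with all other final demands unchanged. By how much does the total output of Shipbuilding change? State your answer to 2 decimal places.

Δx_4 = 165.38

I − A =
  [   0.60    -0.30    -0.20    -0.35]
  [  -0.15     0.75    -0.05    -0.10]
  [   0.00     0.00     0.85    -0.20]
  [  -0.30    -0.35    -0.35     0.80]
Compute the cofactors C_ij = (−1)^(i+j)·(3×3 minor ij) of I−A; the adjugate is their transpose:
adj(I−A) = Cᵀ =
  [ 0.424250   0.301125   0.233500   0.281625]
  [ 0.120000   0.264750   0.088125   0.107625]
  [ 0.055500   0.060000   0.196875   0.081000]
  [ 0.235875   0.255000   0.212250   0.344250]
det(I−A) = Σ_j (I−A)_1j·C_1j = (0.60)(0.424250) + (-0.30)(0.120000) + (-0.20)(0.055500) + (-0.35)(0.235875) = 0.12489375
(I − A)⁻¹ = adj(I−A) / det(I−A) ≈
  [   3.3969     2.4110     1.8696     2.2549]
  [   0.9608     2.1198     0.7056     0.8617]
  [   0.4444     0.4804     1.5763     0.6486]
  [   1.8886     2.0417     1.6994     2.7563]
Δx = (I − A)⁻¹ Δd with Δd having +60 in the Shipbuilding component and 0 elsewhere.
So Δx_4 = L_44 · (+60), where L_44 = adj(I−A)_44 / det(I−A) = 0.344250 / 0.12489375.
Δx_4 = 0.344250 × (+60) / 0.12489375 = 20.655 / 0.12489375 ≈ 165.38.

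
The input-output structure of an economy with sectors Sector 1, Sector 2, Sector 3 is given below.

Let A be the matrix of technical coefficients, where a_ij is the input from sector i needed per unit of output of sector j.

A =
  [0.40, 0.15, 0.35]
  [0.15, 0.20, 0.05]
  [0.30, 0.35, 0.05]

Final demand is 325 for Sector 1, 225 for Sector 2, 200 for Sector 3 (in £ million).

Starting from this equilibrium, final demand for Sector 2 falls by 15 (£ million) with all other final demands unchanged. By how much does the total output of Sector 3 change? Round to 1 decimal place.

I − A =
  [   0.60    -0.15    -0.35]
  [  -0.15     0.80    -0.05]
  [  -0.30    -0.35     0.95]
Cofactors of I−A, C_ij = (−1)^(i+j)·(minor ij) (rows/columns in the sector order above):
  C_11 = (0.80)(0.95) − (-0.05)(-0.35) = 0.7425
  C_12 = −[(-0.15)(0.95) − (-0.05)(-0.30)] = 0.1575
  C_13 = (-0.15)(-0.35) − (0.80)(-0.30) = 0.2925
  C_21 = −[(-0.15)(0.95) − (-0.35)(-0.35)] = 0.2650
  C_22 = (0.60)(0.95) − (-0.35)(-0.30) = 0.4650
  C_23 = −[(0.60)(-0.35) − (-0.15)(-0.30)] = 0.2550
  C_31 = (-0.15)(-0.05) − (-0.35)(0.80) = 0.2875
  C_32 = −[(0.60)(-0.05) − (-0.35)(-0.15)] = 0.0825
  C_33 = (0.60)(0.80) − (-0.15)(-0.15) = 0.4575
det(I−A) = Σ_j (I−A)_1j·C_1j = (0.60)(0.7425) + (-0.15)(0.1575) + (-0.35)(0.2925) = 0.3195
adj(I−A) = Cᵀ =
  [ 0.7425   0.2650   0.2875]
  [ 0.1575   0.4650   0.0825]
  [ 0.2925   0.2550   0.4575]
(I − A)⁻¹ = adj(I−A) / det(I−A) ≈
  [   2.3239     0.8294     0.8998]
  [   0.4930     1.4554     0.2582]
  [   0.9155     0.7981     1.4319]
Δx = (I − A)⁻¹ Δd with Δd having -15 in the Sector 2 component and 0 elsewhere.
So Δx_3 = L_32 · (-15), where L_32 = adj(I−A)_32 / det(I−A) = 0.2550 / 0.3195.
Δx_3 = 0.2550 × (-15) / 0.3195 = -3.825 / 0.3195 ≈ -12.0.

Δx_3 = -12.0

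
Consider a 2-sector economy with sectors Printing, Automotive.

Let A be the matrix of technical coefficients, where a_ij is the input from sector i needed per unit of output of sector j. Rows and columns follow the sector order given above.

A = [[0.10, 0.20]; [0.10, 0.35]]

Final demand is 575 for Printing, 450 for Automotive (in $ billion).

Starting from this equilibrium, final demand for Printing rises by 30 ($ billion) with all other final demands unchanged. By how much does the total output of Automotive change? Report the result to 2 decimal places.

I − A =
  [   0.90    -0.20]
  [  -0.10     0.65]
det(I−A) = (0.90)(0.65) − (-0.20)(-0.10) = 0.5650
adj(I−A) = [[0.65, 0.20], [0.10, 0.90]]
(I − A)⁻¹ = adj(I−A) / det(I−A) ≈
  [   1.1504     0.3540]
  [   0.1770     1.5929]
Δx = (I − A)⁻¹ Δd with Δd having +30 in the Printing component and 0 elsewhere.
So Δx_2 = L_21 · (+30), where L_21 = adj(I−A)_21 / det(I−A) = 0.10 / 0.5650.
Δx_2 = 0.10 × (+30) / 0.5650 = 3.00 / 0.5650 ≈ 5.31.

Δx_2 = 5.31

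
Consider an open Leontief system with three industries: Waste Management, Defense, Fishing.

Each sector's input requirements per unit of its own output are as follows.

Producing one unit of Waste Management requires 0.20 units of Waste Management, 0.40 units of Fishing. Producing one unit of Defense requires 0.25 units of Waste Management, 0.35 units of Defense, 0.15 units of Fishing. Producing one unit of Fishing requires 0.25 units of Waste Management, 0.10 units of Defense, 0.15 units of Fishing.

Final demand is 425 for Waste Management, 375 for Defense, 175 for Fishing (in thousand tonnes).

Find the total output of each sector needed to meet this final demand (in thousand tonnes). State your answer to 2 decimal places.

I − A =
  [   0.80    -0.25    -0.25]
  [   0.00     0.65    -0.10]
  [  -0.40    -0.15     0.85]
Cofactors of I−A, C_ij = (−1)^(i+j)·(minor ij) (rows/columns in the sector order above):
  C_11 = (0.65)(0.85) − (-0.10)(-0.15) = 0.5375
  C_12 = −[(0.00)(0.85) − (-0.10)(-0.40)] = 0.0400
  C_13 = (0.00)(-0.15) − (0.65)(-0.40) = 0.2600
  C_21 = −[(-0.25)(0.85) − (-0.25)(-0.15)] = 0.2500
  C_22 = (0.80)(0.85) − (-0.25)(-0.40) = 0.5800
  C_23 = −[(0.80)(-0.15) − (-0.25)(-0.40)] = 0.2200
  C_31 = (-0.25)(-0.10) − (-0.25)(0.65) = 0.1875
  C_32 = −[(0.80)(-0.10) − (-0.25)(0.00)] = 0.0800
  C_33 = (0.80)(0.65) − (-0.25)(0.00) = 0.5200
det(I−A) = Σ_j (I−A)_1j·C_1j = (0.80)(0.5375) + (-0.25)(0.0400) + (-0.25)(0.2600) = 0.3550
adj(I−A) = Cᵀ =
  [ 0.5375   0.2500   0.1875]
  [ 0.0400   0.5800   0.0800]
  [ 0.2600   0.2200   0.5200]
(I − A)⁻¹ = adj(I−A) / det(I−A) ≈
  [   1.5141     0.7042     0.5282]
  [   0.1127     1.6338     0.2254]
  [   0.7324     0.6197     1.4648]
x = (I − A)⁻¹ d = adj(I−A)·d / det(I−A), with det(I−A) = 0.3550:
  x_W = (0.5375·425 + 0.2500·375 + 0.1875·175) / 0.3550 = 355.00 / 0.3550 = 1000.00
  x_D = (0.0400·425 + 0.5800·375 + 0.0800·175) / 0.3550 = 248.50 / 0.3550 = 700.00
  x_F = (0.2600·425 + 0.2200·375 + 0.5200·175) / 0.3550 = 284.00 / 0.3550 = 800.00

x_W = 1000.00, x_D = 700.00, x_F = 800.00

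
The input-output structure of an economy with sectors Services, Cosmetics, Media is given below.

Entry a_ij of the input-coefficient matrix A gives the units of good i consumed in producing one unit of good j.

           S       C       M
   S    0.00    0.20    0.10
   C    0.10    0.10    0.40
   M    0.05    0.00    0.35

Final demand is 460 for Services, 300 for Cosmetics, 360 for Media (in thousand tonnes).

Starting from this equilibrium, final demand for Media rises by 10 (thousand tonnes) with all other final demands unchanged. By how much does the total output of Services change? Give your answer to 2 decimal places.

Δx_S = 3.02

I − A =
  [   1.00    -0.20    -0.10]
  [  -0.10     0.90    -0.40]
  [  -0.05     0.00     0.65]
Cofactors of I−A, C_ij = (−1)^(i+j)·(minor ij) (rows/columns in the sector order above):
  C_11 = (0.90)(0.65) − (-0.40)(0.00) = 0.5850
  C_12 = −[(-0.10)(0.65) − (-0.40)(-0.05)] = 0.0850
  C_13 = (-0.10)(0.00) − (0.90)(-0.05) = 0.0450
  C_21 = −[(-0.20)(0.65) − (-0.10)(0.00)] = 0.1300
  C_22 = (1.00)(0.65) − (-0.10)(-0.05) = 0.6450
  C_23 = −[(1.00)(0.00) − (-0.20)(-0.05)] = 0.0100
  C_31 = (-0.20)(-0.40) − (-0.10)(0.90) = 0.1700
  C_32 = −[(1.00)(-0.40) − (-0.10)(-0.10)] = 0.4100
  C_33 = (1.00)(0.90) − (-0.20)(-0.10) = 0.8800
det(I−A) = Σ_j (I−A)_1j·C_1j = (1.00)(0.5850) + (-0.20)(0.0850) + (-0.10)(0.0450) = 0.5635
adj(I−A) = Cᵀ =
  [ 0.5850   0.1300   0.1700]
  [ 0.0850   0.6450   0.4100]
  [ 0.0450   0.0100   0.8800]
(I − A)⁻¹ = adj(I−A) / det(I−A) ≈
  [   1.0382     0.2307     0.3017]
  [   0.1508     1.1446     0.7276]
  [   0.0799     0.0177     1.5617]
Δx = (I − A)⁻¹ Δd with Δd having +10 in the Media component and 0 elsewhere.
So Δx_S = L_SM · (+10), where L_SM = adj(I−A)_SM / det(I−A) = 0.1700 / 0.5635.
Δx_S = 0.1700 × (+10) / 0.5635 = 1.70 / 0.5635 ≈ 3.02.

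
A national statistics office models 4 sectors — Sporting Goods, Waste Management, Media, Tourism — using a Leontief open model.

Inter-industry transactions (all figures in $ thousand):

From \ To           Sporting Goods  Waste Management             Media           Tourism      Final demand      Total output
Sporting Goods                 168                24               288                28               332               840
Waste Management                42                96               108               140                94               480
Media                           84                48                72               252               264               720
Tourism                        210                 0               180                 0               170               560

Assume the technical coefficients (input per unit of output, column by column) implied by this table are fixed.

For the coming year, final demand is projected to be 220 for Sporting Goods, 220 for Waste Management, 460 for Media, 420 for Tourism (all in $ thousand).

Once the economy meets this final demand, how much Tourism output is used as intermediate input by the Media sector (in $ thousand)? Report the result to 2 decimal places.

z_43 = 300.27

Technical coefficients a_ij = z_ij / X_j:
  a_11 = 168/840 = 0.20, a_21 = 42/840 = 0.05, a_31 = 84/840 = 0.10, a_41 = 210/840 = 0.25
  a_12 = 24/480 = 0.05, a_22 = 96/480 = 0.20, a_32 = 48/480 = 0.10, a_42 = 0/480 = 0.00
  a_13 = 288/720 = 0.40, a_23 = 108/720 = 0.15, a_33 = 72/720 = 0.10, a_43 = 180/720 = 0.25
  a_14 = 28/560 = 0.05, a_24 = 140/560 = 0.25, a_34 = 252/560 = 0.45, a_44 = 0/560 = 0.00
I − A =
  [   0.80    -0.05    -0.40    -0.05]
  [  -0.05     0.80    -0.15    -0.25]
  [  -0.10    -0.10     0.90    -0.45]
  [  -0.25     0.00    -0.25     1.00]
Compute the cofactors C_ij = (−1)^(i+j)·(3×3 minor ij) of I−A; the adjugate is their transpose:
adj(I−A) = Cᵀ =
  [ 0.608750   0.080625   0.340625   0.203875]
  [ 0.133750   0.532500   0.213750   0.236000]
  [ 0.181250   0.089375   0.624375   0.312375]
  [ 0.197500   0.042500   0.241250   0.527000]
det(I−A) = Σ_j (I−A)_1j·C_1j = (0.80)(0.608750) + (-0.05)(0.133750) + (-0.40)(0.181250) + (-0.05)(0.197500) = 0.3979375
(I − A)⁻¹ = adj(I−A) / det(I−A) ≈
  [   1.5298     0.2026     0.8560     0.5123]
  [   0.3361     1.3381     0.5371     0.5931]
  [   0.4555     0.2246     1.5690     0.7850]
  [   0.4963     0.1068     0.6063     1.3243]
First solve x = (I − A)⁻¹ d = adj(I−A)·d / det(I−A); in particular x_3 = (0.181250·220 + 0.089375·220 + 0.624375·460 + 0.312375·420) / 0.3979375 = 477.9475 / 0.3979375 ≈ 1201.0617.
Intermediate flow from 4 to 3: z_43 = a_43 · x_3 = 0.25 × 477.9475 / 0.3979375 = 119.486875 / 0.3979375 ≈ 300.27.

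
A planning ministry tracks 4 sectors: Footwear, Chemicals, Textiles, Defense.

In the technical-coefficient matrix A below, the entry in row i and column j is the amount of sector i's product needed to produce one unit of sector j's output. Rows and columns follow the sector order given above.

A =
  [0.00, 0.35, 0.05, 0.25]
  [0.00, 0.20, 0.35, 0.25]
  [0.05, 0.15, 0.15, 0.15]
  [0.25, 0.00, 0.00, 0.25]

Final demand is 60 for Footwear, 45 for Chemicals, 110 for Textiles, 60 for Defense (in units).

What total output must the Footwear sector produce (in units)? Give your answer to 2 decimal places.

x_1 = 168.40

I − A =
  [   1.00    -0.35    -0.05    -0.25]
  [   0.00     0.80    -0.35    -0.25]
  [  -0.05    -0.15     0.85    -0.15]
  [  -0.25     0.00     0.00     0.75]
Compute the cofactors C_ij = (−1)^(i+j)·(3×3 minor ij) of I−A; the adjugate is their transpose:
adj(I−A) = Cᵀ =
  [ 0.470625   0.228750   0.121875   0.257500]
  [ 0.079375   0.580625   0.243750   0.268750]
  [ 0.069375   0.129375   0.528125   0.171875]
  [ 0.156875   0.076250   0.040625   0.619375]
det(I−A) = Σ_j (I−A)_1j·C_1j = (1.00)(0.470625) + (-0.35)(0.079375) + (-0.05)(0.069375) + (-0.25)(0.156875) = 0.40015625
(I − A)⁻¹ = adj(I−A) / det(I−A) ≈
  [   1.1761     0.5717     0.3046     0.6435]
  [   0.1984     1.4510     0.6091     0.6716]
  [   0.1734     0.3233     1.3198     0.4295]
  [   0.3920     0.1906     0.1015     1.5478]
x = (I − A)⁻¹ d = adj(I−A)·d / det(I−A), with det(I−A) = 0.40015625:
  x_1 = (0.470625·60 + 0.228750·45 + 0.121875·110 + 0.257500·60) / 0.40015625 = 67.3875 / 0.40015625 ≈ 168.40
  x_2 = (0.079375·60 + 0.580625·45 + 0.243750·110 + 0.268750·60) / 0.40015625 = 73.828125 / 0.40015625 ≈ 184.50
  x_3 = (0.069375·60 + 0.129375·45 + 0.528125·110 + 0.171875·60) / 0.40015625 = 78.390625 / 0.40015625 ≈ 195.90
  x_4 = (0.156875·60 + 0.076250·45 + 0.040625·110 + 0.619375·60) / 0.40015625 = 54.475 / 0.40015625 ≈ 136.13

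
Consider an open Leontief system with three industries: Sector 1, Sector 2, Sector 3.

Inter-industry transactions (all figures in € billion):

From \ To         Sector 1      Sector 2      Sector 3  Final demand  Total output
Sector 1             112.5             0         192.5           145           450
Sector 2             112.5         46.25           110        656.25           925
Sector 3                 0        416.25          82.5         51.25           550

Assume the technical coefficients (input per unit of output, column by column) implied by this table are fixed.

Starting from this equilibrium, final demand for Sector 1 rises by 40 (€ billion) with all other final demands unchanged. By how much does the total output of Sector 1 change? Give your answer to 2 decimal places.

Technical coefficients a_ij = z_ij / X_j:
  a_11 = 112.5/450 = 0.25, a_21 = 112.5/450 = 0.25, a_31 = 0/450 = 0.00
  a_12 = 0/925 = 0.00, a_22 = 46.25/925 = 0.05, a_32 = 416.25/925 = 0.45
  a_13 = 192.5/550 = 0.35, a_23 = 110/550 = 0.20, a_33 = 82.5/550 = 0.15
I − A =
  [   0.75     0.00    -0.35]
  [  -0.25     0.95    -0.20]
  [   0.00    -0.45     0.85]
Cofactors of I−A, C_ij = (−1)^(i+j)·(minor ij) (rows/columns in the sector order above):
  C_11 = (0.95)(0.85) − (-0.20)(-0.45) = 0.7175
  C_12 = −[(-0.25)(0.85) − (-0.20)(0.00)] = 0.2125
  C_13 = (-0.25)(-0.45) − (0.95)(0.00) = 0.1125
  C_21 = −[(0.00)(0.85) − (-0.35)(-0.45)] = 0.1575
  C_22 = (0.75)(0.85) − (-0.35)(0.00) = 0.6375
  C_23 = −[(0.75)(-0.45) − (0.00)(0.00)] = 0.3375
  C_31 = (0.00)(-0.20) − (-0.35)(0.95) = 0.3325
  C_32 = −[(0.75)(-0.20) − (-0.35)(-0.25)] = 0.2375
  C_33 = (0.75)(0.95) − (0.00)(-0.25) = 0.7125
det(I−A) = Σ_j (I−A)_1j·C_1j = (0.75)(0.7175) + (0.00)(0.2125) + (-0.35)(0.1125) = 0.49875
adj(I−A) = Cᵀ =
  [ 0.7175   0.1575   0.3325]
  [ 0.2125   0.6375   0.2375]
  [ 0.1125   0.3375   0.7125]
(I − A)⁻¹ = adj(I−A) / det(I−A) ≈
  [   1.4386     0.3158     0.6667]
  [   0.4261     1.2782     0.4762]
  [   0.2256     0.6767     1.4286]
Δx = (I − A)⁻¹ Δd with Δd having +40 in the Sector 1 component and 0 elsewhere.
So Δx_1 = L_11 · (+40), where L_11 = adj(I−A)_11 / det(I−A) = 0.7175 / 0.49875.
Δx_1 = 0.7175 × (+40) / 0.49875 = 28.70 / 0.49875 ≈ 57.54.

Δx_1 = 57.54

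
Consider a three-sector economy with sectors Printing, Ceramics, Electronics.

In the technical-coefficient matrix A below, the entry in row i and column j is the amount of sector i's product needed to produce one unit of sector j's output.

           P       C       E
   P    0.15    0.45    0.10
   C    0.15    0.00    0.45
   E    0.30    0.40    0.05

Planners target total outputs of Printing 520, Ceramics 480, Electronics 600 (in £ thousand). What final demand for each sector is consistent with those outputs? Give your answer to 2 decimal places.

I − A =
  [   0.85    -0.45    -0.10]
  [  -0.15     1.00    -0.45]
  [  -0.30    -0.40     0.95]
d = (I − A) x:
  d_P = (+0.85)·520 + (-0.45)·480 + (-0.10)·600 = 166.00
  d_C = (-0.15)·520 + (+1.00)·480 + (-0.45)·600 = 132.00
  d_E = (-0.30)·520 + (-0.40)·480 + (+0.95)·600 = 222.00

d_P = 166.00, d_C = 132.00, d_E = 222.00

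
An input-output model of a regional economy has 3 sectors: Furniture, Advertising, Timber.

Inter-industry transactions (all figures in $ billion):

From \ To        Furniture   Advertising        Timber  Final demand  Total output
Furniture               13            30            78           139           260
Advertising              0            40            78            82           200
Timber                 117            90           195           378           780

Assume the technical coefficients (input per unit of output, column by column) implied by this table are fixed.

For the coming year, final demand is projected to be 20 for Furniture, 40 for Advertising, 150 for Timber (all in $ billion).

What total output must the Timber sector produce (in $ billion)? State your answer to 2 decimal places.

Technical coefficients a_ij = z_ij / X_j:
  a_FF = 13/260 = 0.05, a_AF = 0/260 = 0.00, a_TF = 117/260 = 0.45
  a_FA = 30/200 = 0.15, a_AA = 40/200 = 0.20, a_TA = 90/200 = 0.45
  a_FT = 78/780 = 0.10, a_AT = 78/780 = 0.10, a_TT = 195/780 = 0.25
I − A =
  [   0.95    -0.15    -0.10]
  [   0.00     0.80    -0.10]
  [  -0.45    -0.45     0.75]
Cofactors of I−A, C_ij = (−1)^(i+j)·(minor ij) (rows/columns in the sector order above):
  C_11 = (0.80)(0.75) − (-0.10)(-0.45) = 0.5550
  C_12 = −[(0.00)(0.75) − (-0.10)(-0.45)] = 0.0450
  C_13 = (0.00)(-0.45) − (0.80)(-0.45) = 0.3600
  C_21 = −[(-0.15)(0.75) − (-0.10)(-0.45)] = 0.1575
  C_22 = (0.95)(0.75) − (-0.10)(-0.45) = 0.6675
  C_23 = −[(0.95)(-0.45) − (-0.15)(-0.45)] = 0.4950
  C_31 = (-0.15)(-0.10) − (-0.10)(0.80) = 0.0950
  C_32 = −[(0.95)(-0.10) − (-0.10)(0.00)] = 0.0950
  C_33 = (0.95)(0.80) − (-0.15)(0.00) = 0.7600
det(I−A) = Σ_j (I−A)_1j·C_1j = (0.95)(0.5550) + (-0.15)(0.0450) + (-0.10)(0.3600) = 0.4845
adj(I−A) = Cᵀ =
  [ 0.5550   0.1575   0.0950]
  [ 0.0450   0.6675   0.0950]
  [ 0.3600   0.4950   0.7600]
(I − A)⁻¹ = adj(I−A) / det(I−A) ≈
  [   1.1455     0.3251     0.1961]
  [   0.0929     1.3777     0.1961]
  [   0.7430     1.0217     1.5686]
x = (I − A)⁻¹ d = adj(I−A)·d / det(I−A), with det(I−A) = 0.4845:
  x_F = (0.5550·20 + 0.1575·40 + 0.0950·150) / 0.4845 = 31.65 / 0.4845 ≈ 65.33
  x_A = (0.0450·20 + 0.6675·40 + 0.0950·150) / 0.4845 = 41.85 / 0.4845 ≈ 86.38
  x_T = (0.3600·20 + 0.4950·40 + 0.7600·150) / 0.4845 = 141.00 / 0.4845 ≈ 291.02

x_T = 291.02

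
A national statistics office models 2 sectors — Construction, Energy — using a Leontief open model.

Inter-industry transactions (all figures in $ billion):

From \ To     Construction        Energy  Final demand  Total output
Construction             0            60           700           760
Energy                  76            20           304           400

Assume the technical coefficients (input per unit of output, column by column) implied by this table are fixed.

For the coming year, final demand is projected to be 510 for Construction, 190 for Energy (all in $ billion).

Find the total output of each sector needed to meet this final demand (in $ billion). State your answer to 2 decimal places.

x_C = 548.66, x_E = 257.75

Technical coefficients a_ij = z_ij / X_j:
  a_CC = 0/760 = 0.00, a_EC = 76/760 = 0.10
  a_CE = 60/400 = 0.15, a_EE = 20/400 = 0.05
I − A =
  [   1.00    -0.15]
  [  -0.10     0.95]
det(I−A) = (1.00)(0.95) − (-0.15)(-0.10) = 0.9350
adj(I−A) = [[0.95, 0.15], [0.10, 1.00]]
(I − A)⁻¹ = adj(I−A) / det(I−A) ≈
  [   1.0160     0.1604]
  [   0.1070     1.0695]
x = (I − A)⁻¹ d = adj(I−A)·d / det(I−A), with det(I−A) = 0.9350:
  x_C = (0.95·510 + 0.15·190) / 0.9350 = 513.00 / 0.9350 ≈ 548.66
  x_E = (0.10·510 + 1.00·190) / 0.9350 = 241.00 / 0.9350 ≈ 257.75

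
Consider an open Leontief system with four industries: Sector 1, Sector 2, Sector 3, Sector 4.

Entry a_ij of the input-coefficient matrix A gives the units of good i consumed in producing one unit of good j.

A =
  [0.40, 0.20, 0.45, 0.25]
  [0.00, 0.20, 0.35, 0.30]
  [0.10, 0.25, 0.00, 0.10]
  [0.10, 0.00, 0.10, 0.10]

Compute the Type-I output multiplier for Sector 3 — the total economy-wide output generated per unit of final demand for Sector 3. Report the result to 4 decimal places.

I − A =
  [   0.60    -0.20    -0.45    -0.25]
  [   0.00     0.80    -0.35    -0.30]
  [  -0.10    -0.25     1.00    -0.10]
  [  -0.10     0.00    -0.10     0.90]
Compute the cofactors C_ij = (−1)^(i+j)·(3×3 minor ij) of I−A; the adjugate is their transpose:
adj(I−A) = Cᵀ =
  [ 0.625750   0.285500   0.413000   0.314875]
  [ 0.068000   0.461500   0.211750   0.196250]
  [ 0.087500   0.148750   0.406000   0.119000]
  [ 0.079250   0.048250   0.091000   0.384500]
det(I−A) = Σ_j (I−A)_1j·C_1j = (0.60)(0.625750) + (-0.20)(0.068000) + (-0.45)(0.087500) + (-0.25)(0.079250) = 0.3026625
(I − A)⁻¹ = adj(I−A) / det(I−A) ≈
  [   2.06748     0.94329     1.36456     1.04035]
  [   0.22467     1.52480     0.69962     0.64841]
  [   0.28910     0.49147     1.34143     0.39318]
  [   0.26184     0.15942     0.30066     1.27039]
The output multiplier for sector j is the column-j sum of the Leontief inverse (I − A)⁻¹ = adj(I−A) / det(I−A).
Column 3 of adj(I−A): (0.413000, 0.211750, 0.406000, 0.091000); det(I−A) = 0.3026625.
m_3 = (0.413000 + 0.211750 + 0.406000 + 0.091000) / 0.3026625 = 1.12175 / 0.3026625 ≈ 3.7063.

m_3 = 3.7063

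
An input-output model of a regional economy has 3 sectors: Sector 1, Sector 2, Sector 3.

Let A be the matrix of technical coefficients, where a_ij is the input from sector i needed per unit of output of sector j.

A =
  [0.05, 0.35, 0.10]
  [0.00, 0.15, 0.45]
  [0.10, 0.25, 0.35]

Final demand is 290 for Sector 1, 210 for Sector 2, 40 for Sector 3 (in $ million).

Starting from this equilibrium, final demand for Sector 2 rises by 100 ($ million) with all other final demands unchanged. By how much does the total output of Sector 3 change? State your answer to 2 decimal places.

I − A =
  [   0.95    -0.35    -0.10]
  [   0.00     0.85    -0.45]
  [  -0.10    -0.25     0.65]
Cofactors of I−A, C_ij = (−1)^(i+j)·(minor ij) (rows/columns in the sector order above):
  C_11 = (0.85)(0.65) − (-0.45)(-0.25) = 0.4400
  C_12 = −[(0.00)(0.65) − (-0.45)(-0.10)] = 0.0450
  C_13 = (0.00)(-0.25) − (0.85)(-0.10) = 0.0850
  C_21 = −[(-0.35)(0.65) − (-0.10)(-0.25)] = 0.2525
  C_22 = (0.95)(0.65) − (-0.10)(-0.10) = 0.6075
  C_23 = −[(0.95)(-0.25) − (-0.35)(-0.10)] = 0.2725
  C_31 = (-0.35)(-0.45) − (-0.10)(0.85) = 0.2425
  C_32 = −[(0.95)(-0.45) − (-0.10)(0.00)] = 0.4275
  C_33 = (0.95)(0.85) − (-0.35)(0.00) = 0.8075
det(I−A) = Σ_j (I−A)_1j·C_1j = (0.95)(0.4400) + (-0.35)(0.0450) + (-0.10)(0.0850) = 0.39375
adj(I−A) = Cᵀ =
  [ 0.4400   0.2525   0.2425]
  [ 0.0450   0.6075   0.4275]
  [ 0.0850   0.2725   0.8075]
(I − A)⁻¹ = adj(I−A) / det(I−A) ≈
  [   1.1175     0.6413     0.6159]
  [   0.1143     1.5429     1.0857]
  [   0.2159     0.6921     2.0508]
Δx = (I − A)⁻¹ Δd with Δd having +100 in the Sector 2 component and 0 elsewhere.
So Δx_3 = L_32 · (+100), where L_32 = adj(I−A)_32 / det(I−A) = 0.2725 / 0.39375.
Δx_3 = 0.2725 × (+100) / 0.39375 = 27.25 / 0.39375 ≈ 69.21.

Δx_3 = 69.21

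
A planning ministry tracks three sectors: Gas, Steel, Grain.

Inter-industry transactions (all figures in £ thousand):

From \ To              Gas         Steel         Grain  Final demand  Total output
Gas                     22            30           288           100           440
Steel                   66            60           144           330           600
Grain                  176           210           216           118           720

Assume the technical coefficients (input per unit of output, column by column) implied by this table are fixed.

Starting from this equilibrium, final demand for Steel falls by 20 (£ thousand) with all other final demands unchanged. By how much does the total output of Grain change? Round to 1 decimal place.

Δx_3 = -19.7

Technical coefficients a_ij = z_ij / X_j:
  a_11 = 22/440 = 0.05, a_21 = 66/440 = 0.15, a_31 = 176/440 = 0.40
  a_12 = 30/600 = 0.05, a_22 = 60/600 = 0.10, a_32 = 210/600 = 0.35
  a_13 = 288/720 = 0.40, a_23 = 144/720 = 0.20, a_33 = 216/720 = 0.30
I − A =
  [   0.95    -0.05    -0.40]
  [  -0.15     0.90    -0.20]
  [  -0.40    -0.35     0.70]
Cofactors of I−A, C_ij = (−1)^(i+j)·(minor ij) (rows/columns in the sector order above):
  C_11 = (0.90)(0.70) − (-0.20)(-0.35) = 0.5600
  C_12 = −[(-0.15)(0.70) − (-0.20)(-0.40)] = 0.1850
  C_13 = (-0.15)(-0.35) − (0.90)(-0.40) = 0.4125
  C_21 = −[(-0.05)(0.70) − (-0.40)(-0.35)] = 0.1750
  C_22 = (0.95)(0.70) − (-0.40)(-0.40) = 0.5050
  C_23 = −[(0.95)(-0.35) − (-0.05)(-0.40)] = 0.3525
  C_31 = (-0.05)(-0.20) − (-0.40)(0.90) = 0.3700
  C_32 = −[(0.95)(-0.20) − (-0.40)(-0.15)] = 0.2500
  C_33 = (0.95)(0.90) − (-0.05)(-0.15) = 0.8475
det(I−A) = Σ_j (I−A)_1j·C_1j = (0.95)(0.5600) + (-0.05)(0.1850) + (-0.40)(0.4125) = 0.35775
adj(I−A) = Cᵀ =
  [ 0.5600   0.1750   0.3700]
  [ 0.1850   0.5050   0.2500]
  [ 0.4125   0.3525   0.8475]
(I − A)⁻¹ = adj(I−A) / det(I−A) ≈
  [   1.5653     0.4892     1.0342]
  [   0.5171     1.4116     0.6988]
  [   1.1530     0.9853     2.3690]
Δx = (I − A)⁻¹ Δd with Δd having -20 in the Steel component and 0 elsewhere.
So Δx_3 = L_32 · (-20), where L_32 = adj(I−A)_32 / det(I−A) = 0.3525 / 0.35775.
Δx_3 = 0.3525 × (-20) / 0.35775 = -7.05 / 0.35775 ≈ -19.7.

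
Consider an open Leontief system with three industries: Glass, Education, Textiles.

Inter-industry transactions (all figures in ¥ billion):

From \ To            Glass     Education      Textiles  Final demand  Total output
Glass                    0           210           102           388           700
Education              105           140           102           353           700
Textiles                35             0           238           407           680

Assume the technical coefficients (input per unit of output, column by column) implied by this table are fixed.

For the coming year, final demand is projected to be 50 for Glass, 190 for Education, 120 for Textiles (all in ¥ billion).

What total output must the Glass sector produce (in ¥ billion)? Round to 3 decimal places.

Technical coefficients a_ij = z_ij / X_j:
  a_11 = 0/700 = 0.00, a_21 = 105/700 = 0.15, a_31 = 35/700 = 0.05
  a_12 = 210/700 = 0.30, a_22 = 140/700 = 0.20, a_32 = 0/700 = 0.00
  a_13 = 102/680 = 0.15, a_23 = 102/680 = 0.15, a_33 = 238/680 = 0.35
I − A =
  [   1.00    -0.30    -0.15]
  [  -0.15     0.80    -0.15]
  [  -0.05     0.00     0.65]
Cofactors of I−A, C_ij = (−1)^(i+j)·(minor ij) (rows/columns in the sector order above):
  C_11 = (0.80)(0.65) − (-0.15)(0.00) = 0.5200
  C_12 = −[(-0.15)(0.65) − (-0.15)(-0.05)] = 0.1050
  C_13 = (-0.15)(0.00) − (0.80)(-0.05) = 0.0400
  C_21 = −[(-0.30)(0.65) − (-0.15)(0.00)] = 0.1950
  C_22 = (1.00)(0.65) − (-0.15)(-0.05) = 0.6425
  C_23 = −[(1.00)(0.00) − (-0.30)(-0.05)] = 0.0150
  C_31 = (-0.30)(-0.15) − (-0.15)(0.80) = 0.1650
  C_32 = −[(1.00)(-0.15) − (-0.15)(-0.15)] = 0.1725
  C_33 = (1.00)(0.80) − (-0.30)(-0.15) = 0.7550
det(I−A) = Σ_j (I−A)_1j·C_1j = (1.00)(0.5200) + (-0.30)(0.1050) + (-0.15)(0.0400) = 0.4825
adj(I−A) = Cᵀ =
  [ 0.5200   0.1950   0.1650]
  [ 0.1050   0.6425   0.1725]
  [ 0.0400   0.0150   0.7550]
(I − A)⁻¹ = adj(I−A) / det(I−A) ≈
  [   1.0777     0.4041     0.3420]
  [   0.2176     1.3316     0.3575]
  [   0.0829     0.0311     1.5648]
x = (I − A)⁻¹ d = adj(I−A)·d / det(I−A), with det(I−A) = 0.4825:
  x_1 = (0.5200·50 + 0.1950·190 + 0.1650·120) / 0.4825 = 82.85 / 0.4825 ≈ 171.710
  x_2 = (0.1050·50 + 0.6425·190 + 0.1725·120) / 0.4825 = 148.025 / 0.4825 ≈ 306.788
  x_3 = (0.0400·50 + 0.0150·190 + 0.7550·120) / 0.4825 = 95.45 / 0.4825 ≈ 197.824

x_1 = 171.710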